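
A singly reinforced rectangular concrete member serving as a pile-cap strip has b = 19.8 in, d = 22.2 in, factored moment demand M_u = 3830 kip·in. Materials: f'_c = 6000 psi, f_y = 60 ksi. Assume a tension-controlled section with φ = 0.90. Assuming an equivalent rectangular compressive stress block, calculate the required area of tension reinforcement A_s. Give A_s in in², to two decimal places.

A_s ≈ 3.34 in²

M_n = M_u/φ = 3830/0.90 = 4255.56 kip·in.
From M_n = 0.85 f'_c a b (d − a/2):
a = d − √(d² − 2M_n/(0.85 f'_c b)) = 22.2 − √(22.2² − 2 × 4255.56/(0.85 × 6 × 19.8)) = 1.987 in.
A_s = 0.85 f'_c a b / f_y = 0.85 × 6 × 1.987 × 19.8 / 60 = 3.344 in².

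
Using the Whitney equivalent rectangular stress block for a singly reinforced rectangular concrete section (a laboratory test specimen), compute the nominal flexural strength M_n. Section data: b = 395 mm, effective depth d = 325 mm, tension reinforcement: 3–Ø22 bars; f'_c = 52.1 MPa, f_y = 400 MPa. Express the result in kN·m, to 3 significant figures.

A_s = 3 × 380 = 1140 mm².
T = A_s f_y = 1140 × 400 = 456000 N = 456 kN.
From C = T: a = T/(0.85 f'_c b) = 456000/(0.85 × 52.1 × 395) = 26.07 mm.
M_n = T(d − a/2) = 456 kN × (325 − 13.035) mm = 142.26 kN·m.

M_n ≈ 142 kN·m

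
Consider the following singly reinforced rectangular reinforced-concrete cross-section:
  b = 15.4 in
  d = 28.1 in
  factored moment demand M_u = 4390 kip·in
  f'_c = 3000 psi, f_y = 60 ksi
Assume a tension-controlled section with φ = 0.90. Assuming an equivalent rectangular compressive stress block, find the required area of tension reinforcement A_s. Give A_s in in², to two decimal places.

M_n = M_u/φ = 4390/0.90 = 4877.78 kip·in.
From M_n = 0.85 f'_c a b (d − a/2):
a = d − √(d² − 2M_n/(0.85 f'_c b)) = 28.1 − √(28.1² − 2 × 4877.78/(0.85 × 3 × 15.4)) = 4.837 in.
A_s = 0.85 f'_c a b / f_y = 0.85 × 3 × 4.837 × 15.4 / 60 = 3.166 in².

A_s ≈ 3.17 in²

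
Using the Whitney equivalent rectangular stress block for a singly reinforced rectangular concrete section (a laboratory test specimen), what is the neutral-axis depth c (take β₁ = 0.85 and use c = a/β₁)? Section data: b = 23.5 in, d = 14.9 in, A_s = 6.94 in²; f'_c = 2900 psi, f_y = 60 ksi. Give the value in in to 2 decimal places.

c ≈ 8.46 in

T = A_s f_y = 6.94 × 60 = 416.4 kips.
a = T/(0.85 f'_c b) = 416.4/(0.85 × 2.9 × 23.5) = 7.1883 in.
With β₁ = 0.85, c = a/β₁ = 7.1883/0.85 = 8.46 in.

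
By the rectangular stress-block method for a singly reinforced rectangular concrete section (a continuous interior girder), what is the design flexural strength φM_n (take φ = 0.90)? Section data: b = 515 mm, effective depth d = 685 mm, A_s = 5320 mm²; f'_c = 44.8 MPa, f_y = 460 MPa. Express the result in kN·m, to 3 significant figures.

T = A_s f_y = 5320 × 460 = 2447200 N = 2447.2 kN.
From C = T: a = T/(0.85 f'_c b) = 2447200/(0.85 × 44.8 × 515) = 124.79 mm.
M_n = T(d − a/2) = 2447.2 kN × (685 − 62.395) mm = 1523.64 kN·m.
φM_n = 0.90 × 1523.64 = 1371.28 kN·m.

φM_n ≈ 1370 kN·m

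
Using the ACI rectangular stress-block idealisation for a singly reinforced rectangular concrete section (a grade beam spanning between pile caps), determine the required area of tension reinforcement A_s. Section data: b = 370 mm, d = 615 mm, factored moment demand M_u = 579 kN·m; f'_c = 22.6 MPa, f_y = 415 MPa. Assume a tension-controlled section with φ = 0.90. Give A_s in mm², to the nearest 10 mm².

A_s ≈ 2930 mm²

M_n = M_u/φ = 579/0.90 = 643.333 kN·m.
With M_n = 0.85 f'_c a b (d − a/2), solve the quadratic for a:
a = d − √(d² − 2M_n/(0.85 f'_c b)) = 615 − √(615² − 2 × 643.333×10⁶/(0.85 × 22.6 × 370)) = 170.93 mm.
A_s = 0.85 f'_c a b / f_y = 0.85 × 22.6 × 170.93 × 370 / 415 = 2927.5 mm².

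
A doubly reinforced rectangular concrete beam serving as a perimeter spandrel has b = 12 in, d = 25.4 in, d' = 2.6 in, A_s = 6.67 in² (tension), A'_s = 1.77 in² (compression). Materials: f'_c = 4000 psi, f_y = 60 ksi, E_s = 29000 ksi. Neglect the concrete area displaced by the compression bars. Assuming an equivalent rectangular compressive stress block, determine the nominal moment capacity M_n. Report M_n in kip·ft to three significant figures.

M_n ≈ 736 kip·ft

Assume both steels yield.
a = (A_s − A'_s) f_y/(0.85 f'_c b) = (6.67 − 1.77) × 60/(0.85 × 4 × 12) = 7.206 in.
c = a/β₁ = 7.206/0.85 = 8.478 in; ε'_s = 0.003(c − d')/c = 0.0021 ≥ ε_y = 0.0021, so the compression steel yields.
M_n = (A_s − A'_s) f_y (d − a/2) + A'_s f_y (d − d') = 294 × (25.4 − 3.603) + 106.2 × (25.4 − 2.6) = 6408.3 + 2421.4 = 8829.7 kip·in = 8829.7/12 = 735.81 kip·ft.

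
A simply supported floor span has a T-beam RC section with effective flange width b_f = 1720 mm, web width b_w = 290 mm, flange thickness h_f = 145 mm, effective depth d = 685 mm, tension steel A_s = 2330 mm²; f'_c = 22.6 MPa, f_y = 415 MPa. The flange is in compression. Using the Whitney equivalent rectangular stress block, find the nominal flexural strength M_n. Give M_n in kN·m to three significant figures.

M_n ≈ 648 kN·m

Tension: T = A_s f_y = 2330 × 415 = 966950 N.
Try a within the flange: a = T/(0.85 f'_c b_f) = 966950/(0.85 × 22.6 × 1720) = 29.26 mm.
Since a = 29.26 ≤ h_f = 145 mm, the stress block lies entirely in the flange; analyse as a rectangular beam of width b_f.
M_n = T(d − a/2) = 966950 × (685 − 14.63) = 648.21 × 10⁶ N·mm.
M_n = 648.21 kN·m.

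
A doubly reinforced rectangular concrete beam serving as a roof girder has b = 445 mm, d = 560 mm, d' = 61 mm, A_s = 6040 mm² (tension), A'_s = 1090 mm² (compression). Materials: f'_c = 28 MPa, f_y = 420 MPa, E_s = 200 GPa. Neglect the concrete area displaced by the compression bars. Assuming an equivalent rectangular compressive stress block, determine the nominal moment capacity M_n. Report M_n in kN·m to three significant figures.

Assume both tension and compression steel yield.
Net tension couple steel: A_s − A'_s = 4950 mm².
a = (A_s − A'_s) f_y / (0.85 f'_c b) = 2079000/(0.85 × 28 × 445) = 196.30 mm.
c = a/β₁ = 196.30/0.85 = 230.94 mm; ε'_s = 0.003(c − d')/c = 0.0022 ≥ f_y/E_s = 0.0021, so compression steel does yield.
M_n = (A_s − A'_s) f_y (d − a/2) + A'_s f_y (d − d') = [2079000 × (560 − 98.15) + 457800 × (560 − 61)] × 10⁻⁶ = 960.19 + 228.44 = 1188.63 kN·m.

M_n ≈ 1190 kN·m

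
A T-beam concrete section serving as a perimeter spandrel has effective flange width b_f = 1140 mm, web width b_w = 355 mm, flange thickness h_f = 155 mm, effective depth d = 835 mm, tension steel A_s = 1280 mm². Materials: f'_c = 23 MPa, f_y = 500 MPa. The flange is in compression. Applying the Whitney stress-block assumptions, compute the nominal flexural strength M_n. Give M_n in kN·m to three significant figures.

Tension: T = A_s f_y = 1280 × 500 = 640000 N.
Try a within the flange: a = T/(0.85 f'_c b_f) = 640000/(0.85 × 23 × 1140) = 28.72 mm.
Since a = 28.72 ≤ h_f = 155 mm, the stress block lies entirely in the flange; analyse as a rectangular beam of width b_f.
M_n = T(d − a/2) = 640000 × (835 − 14.36) = 525.21 × 10⁶ N·mm.
M_n = 525.21 kN·m.

M_n ≈ 525 kN·m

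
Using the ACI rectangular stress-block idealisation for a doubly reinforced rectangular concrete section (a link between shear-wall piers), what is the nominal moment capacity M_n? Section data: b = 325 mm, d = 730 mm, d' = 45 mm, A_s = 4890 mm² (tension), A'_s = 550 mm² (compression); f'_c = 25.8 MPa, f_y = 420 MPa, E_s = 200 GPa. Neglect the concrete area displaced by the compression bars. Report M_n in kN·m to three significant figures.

Assume both tension and compression steel yield.
Net tension couple steel: A_s − A'_s = 4340 mm².
a = (A_s − A'_s) f_y / (0.85 f'_c b) = 1822800/(0.85 × 25.8 × 325) = 255.75 mm.
c = a/β₁ = 255.75/0.85 = 300.88 mm; ε'_s = 0.003(c − d')/c = 0.0026 ≥ f_y/E_s = 0.0021, so compression steel does yield.
M_n = (A_s − A'_s) f_y (d − a/2) + A'_s f_y (d − d') = [1822800 × (730 − 127.875) + 231000 × (730 − 45)] × 10⁻⁶ = 1097.55 + 158.24 = 1255.79 kN·m.

M_n ≈ 1260 kN·m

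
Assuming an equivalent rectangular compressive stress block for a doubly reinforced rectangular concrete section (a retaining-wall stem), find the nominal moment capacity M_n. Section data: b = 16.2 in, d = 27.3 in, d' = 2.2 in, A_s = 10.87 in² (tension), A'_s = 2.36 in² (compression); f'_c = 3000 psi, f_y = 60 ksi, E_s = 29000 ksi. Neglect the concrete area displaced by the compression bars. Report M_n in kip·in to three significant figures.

Assume both steels yield.
a = (A_s − A'_s) f_y/(0.85 f'_c b) = (10.87 − 2.36) × 60/(0.85 × 3 × 16.2) = 12.360 in.
c = a/β₁ = 12.360/0.85 = 14.541 in; ε'_s = 0.003(c − d')/c = 0.0025 ≥ ε_y = 0.0021, so the compression steel yields.
M_n = (A_s − A'_s) f_y (d − a/2) + A'_s f_y (d − d') = 510.6 × (27.3 − 6.18) + 141.6 × (27.3 − 2.2) = 10783.9 + 3554.2 = 14338.1 kip·in.

M_n ≈ 14300 kip·in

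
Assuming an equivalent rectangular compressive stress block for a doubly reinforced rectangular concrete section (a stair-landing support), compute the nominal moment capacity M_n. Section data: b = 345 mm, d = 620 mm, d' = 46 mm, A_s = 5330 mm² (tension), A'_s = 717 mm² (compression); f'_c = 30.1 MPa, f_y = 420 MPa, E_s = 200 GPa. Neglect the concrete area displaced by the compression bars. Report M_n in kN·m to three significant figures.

M_n ≈ 1160 kN·m

Assume both tension and compression steel yield.
Net tension couple steel: A_s − A'_s = 4613 mm².
a = (A_s − A'_s) f_y / (0.85 f'_c b) = 1937460/(0.85 × 30.1 × 345) = 219.50 mm.
c = a/β₁ = 219.50/0.835 = 262.87 mm; ε'_s = 0.003(c − d')/c = 0.0025 ≥ f_y/E_s = 0.0021, so compression steel does yield.
M_n = (A_s − A'_s) f_y (d − a/2) + A'_s f_y (d − d') = [1937460 × (620 − 109.75) + 301140 × (620 − 46)] × 10⁻⁶ = 988.59 + 172.85 = 1161.44 kN·m.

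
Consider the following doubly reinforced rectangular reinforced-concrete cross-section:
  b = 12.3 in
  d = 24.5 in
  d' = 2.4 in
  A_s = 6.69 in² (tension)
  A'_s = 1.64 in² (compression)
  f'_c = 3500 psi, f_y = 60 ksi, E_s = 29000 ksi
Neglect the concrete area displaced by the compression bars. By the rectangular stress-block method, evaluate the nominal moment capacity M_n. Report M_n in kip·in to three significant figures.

M_n ≈ 8340 kip·in

Assume both steels yield.
a = (A_s − A'_s) f_y/(0.85 f'_c b) = (6.69 − 1.64) × 60/(0.85 × 3.5 × 12.3) = 8.280 in.
c = a/β₁ = 8.280/0.85 = 9.741 in; ε'_s = 0.003(c − d')/c = 0.0023 ≥ ε_y = 0.0021, so the compression steel yields.
M_n = (A_s − A'_s) f_y (d − a/2) + A'_s f_y (d − d') = 303 × (24.5 − 4.14) + 98.4 × (24.5 − 2.4) = 6169.1 + 2174.6 = 8343.7 kip·in.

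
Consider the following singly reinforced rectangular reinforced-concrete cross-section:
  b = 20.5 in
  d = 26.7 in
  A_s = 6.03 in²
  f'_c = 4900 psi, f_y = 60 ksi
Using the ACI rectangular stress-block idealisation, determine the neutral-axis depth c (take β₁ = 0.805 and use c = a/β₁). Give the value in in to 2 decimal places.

T = A_s f_y = 6.03 × 60 = 361.8 kips.
a = T/(0.85 f'_c b) = 361.8/(0.85 × 4.9 × 20.5) = 4.2374 in.
With β₁ = 0.805, c = a/β₁ = 4.2374/0.805 = 5.26 in.

c ≈ 5.26 in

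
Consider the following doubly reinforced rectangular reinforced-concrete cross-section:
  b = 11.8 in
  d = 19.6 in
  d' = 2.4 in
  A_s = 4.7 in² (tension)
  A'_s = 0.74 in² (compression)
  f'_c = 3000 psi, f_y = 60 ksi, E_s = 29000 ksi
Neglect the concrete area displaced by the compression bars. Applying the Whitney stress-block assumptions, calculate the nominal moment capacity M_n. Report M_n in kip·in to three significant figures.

Assume both steels yield.
a = (A_s − A'_s) f_y/(0.85 f'_c b) = (4.7 − 0.74) × 60/(0.85 × 3 × 11.8) = 7.896 in.
c = a/β₁ = 7.896/0.85 = 9.289 in; ε'_s = 0.003(c − d')/c = 0.0022 ≥ ε_y = 0.0021, so the compression steel yields.
M_n = (A_s − A'_s) f_y (d − a/2) + A'_s f_y (d − d') = 237.6 × (19.6 − 3.948) + 44.4 × (19.6 − 2.4) = 3718.9 + 763.7 = 4482.6 kip·in.

M_n ≈ 4480 kip·in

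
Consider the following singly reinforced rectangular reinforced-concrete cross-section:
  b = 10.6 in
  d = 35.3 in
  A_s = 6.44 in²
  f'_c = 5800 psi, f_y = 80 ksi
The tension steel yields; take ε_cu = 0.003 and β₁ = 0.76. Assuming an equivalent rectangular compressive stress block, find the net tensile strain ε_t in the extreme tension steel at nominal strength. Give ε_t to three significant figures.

ε_t ≈ 0.00516

a = A_s f_y/(0.85 f'_c b) = 9.859 in.
β₁ = 0.76, so c = a/β₁ = 9.859/0.76 = 12.972 in.
From the linear strain diagram with ε_cu = 0.003: ε_t = 0.003 (d − c)/c = 0.003 × (35.3 − 12.972)/12.972 = 0.00516.
Since ε_t ≥ 0.005, the section is tension-controlled.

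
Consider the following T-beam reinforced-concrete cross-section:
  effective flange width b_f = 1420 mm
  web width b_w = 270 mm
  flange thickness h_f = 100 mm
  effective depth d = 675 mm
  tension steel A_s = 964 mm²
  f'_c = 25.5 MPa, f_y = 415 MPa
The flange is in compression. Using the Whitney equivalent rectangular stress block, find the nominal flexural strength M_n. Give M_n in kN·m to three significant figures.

Tension: T = A_s f_y = 964 × 415 = 400060 N.
Try a within the flange: a = T/(0.85 f'_c b_f) = 400060/(0.85 × 25.5 × 1420) = 13.00 mm.
Since a = 13.00 ≤ h_f = 100 mm, the stress block lies entirely in the flange; analyse as a rectangular beam of width b_f.
M_n = T(d − a/2) = 400060 × (675 − 6.5) = 267.44 × 10⁶ N·mm.
M_n = 267.44 kN·m.

M_n ≈ 267 kN·m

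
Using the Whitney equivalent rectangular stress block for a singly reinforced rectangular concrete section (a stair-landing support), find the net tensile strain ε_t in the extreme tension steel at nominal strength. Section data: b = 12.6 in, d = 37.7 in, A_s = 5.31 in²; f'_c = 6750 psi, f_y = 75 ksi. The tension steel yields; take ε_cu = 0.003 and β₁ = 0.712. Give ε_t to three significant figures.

ε_t ≈ 0.0116

a = A_s f_y/(0.85 f'_c b) = 5.509 in.
β₁ = 0.712, so c = a/β₁ = 5.509/0.712 = 7.737 in.
From the linear strain diagram with ε_cu = 0.003: ε_t = 0.003 (d − c)/c = 0.003 × (37.7 − 7.737)/7.737 = 0.0116.
Since ε_t ≥ 0.005, the section is tension-controlled.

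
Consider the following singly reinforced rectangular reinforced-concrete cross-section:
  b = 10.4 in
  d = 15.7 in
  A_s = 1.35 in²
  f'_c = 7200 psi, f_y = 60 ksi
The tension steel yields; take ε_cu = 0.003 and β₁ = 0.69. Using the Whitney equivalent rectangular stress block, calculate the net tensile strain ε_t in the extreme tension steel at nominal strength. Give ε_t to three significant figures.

ε_t ≈ 0.0225

a = A_s f_y/(0.85 f'_c b) = 1.273 in.
β₁ = 0.69, so c = a/β₁ = 1.273/0.69 = 1.845 in.
From the linear strain diagram with ε_cu = 0.003: ε_t = 0.003 (d − c)/c = 0.003 × (15.7 − 1.845)/1.845 = 0.0225.
Since ε_t ≥ 0.005, the section is tension-controlled.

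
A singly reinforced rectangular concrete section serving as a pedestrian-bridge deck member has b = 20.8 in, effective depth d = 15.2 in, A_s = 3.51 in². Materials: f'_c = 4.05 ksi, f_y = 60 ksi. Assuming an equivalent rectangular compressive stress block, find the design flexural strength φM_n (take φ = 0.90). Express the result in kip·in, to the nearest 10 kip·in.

T = A_s f_y = 3.51 × 60 = 210.6 kips.
a = T/(0.85 f'_c b) = 210.6/(0.85 × 4.05 × 20.8) = 2.941 in.
M_n = T(d − a/2) = 210.6 × (15.2 − 1.4705) = 2891.4 kip·in.
φM_n = 0.90 × 2891.4 = 2602.3 kip·in.

φM_n ≈ 2600 kip·in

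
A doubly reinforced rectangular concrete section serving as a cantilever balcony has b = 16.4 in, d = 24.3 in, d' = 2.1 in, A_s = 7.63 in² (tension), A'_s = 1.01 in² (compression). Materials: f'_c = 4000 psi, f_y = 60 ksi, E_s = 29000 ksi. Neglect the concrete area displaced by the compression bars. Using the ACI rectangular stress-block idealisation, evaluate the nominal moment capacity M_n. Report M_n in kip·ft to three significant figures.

Assume both steels yield.
a = (A_s − A'_s) f_y/(0.85 f'_c b) = (7.63 − 1.01) × 60/(0.85 × 4 × 16.4) = 7.123 in.
c = a/β₁ = 7.123/0.85 = 8.380 in; ε'_s = 0.003(c − d')/c = 0.0022 ≥ ε_y = 0.0021, so the compression steel yields.
M_n = (A_s − A'_s) f_y (d − a/2) + A'_s f_y (d − d') = 397.2 × (24.3 − 3.5615) + 60.6 × (24.3 − 2.1) = 8237.3 + 1345.3 = 9582.6 kip·in = 9582.6/12 = 798.55 kip·ft.

M_n ≈ 799 kip·ft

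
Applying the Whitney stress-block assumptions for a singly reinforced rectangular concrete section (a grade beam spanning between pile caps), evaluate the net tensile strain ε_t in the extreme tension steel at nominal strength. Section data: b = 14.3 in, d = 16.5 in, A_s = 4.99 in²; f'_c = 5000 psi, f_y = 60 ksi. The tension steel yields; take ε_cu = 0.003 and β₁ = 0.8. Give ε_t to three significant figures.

ε_t ≈ 0.00504

a = A_s f_y/(0.85 f'_c b) = 4.926 in.
β₁ = 0.8, so c = a/β₁ = 4.926/0.8 = 6.158 in.
From the linear strain diagram with ε_cu = 0.003: ε_t = 0.003 (d − c)/c = 0.003 × (16.5 − 6.158)/6.158 = 0.00504.
Since ε_t ≥ 0.005, the section is tension-controlled.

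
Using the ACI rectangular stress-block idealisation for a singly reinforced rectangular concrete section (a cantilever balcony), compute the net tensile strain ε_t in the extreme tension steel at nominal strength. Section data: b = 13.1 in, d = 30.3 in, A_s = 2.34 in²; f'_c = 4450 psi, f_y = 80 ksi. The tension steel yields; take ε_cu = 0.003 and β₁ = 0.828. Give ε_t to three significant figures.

ε_t ≈ 0.0169

a = A_s f_y/(0.85 f'_c b) = 3.778 in.
β₁ = 0.828, so c = a/β₁ = 3.778/0.828 = 4.563 in.
From the linear strain diagram with ε_cu = 0.003: ε_t = 0.003 (d − c)/c = 0.003 × (30.3 − 4.563)/4.563 = 0.0169.
Since ε_t ≥ 0.005, the section is tension-controlled.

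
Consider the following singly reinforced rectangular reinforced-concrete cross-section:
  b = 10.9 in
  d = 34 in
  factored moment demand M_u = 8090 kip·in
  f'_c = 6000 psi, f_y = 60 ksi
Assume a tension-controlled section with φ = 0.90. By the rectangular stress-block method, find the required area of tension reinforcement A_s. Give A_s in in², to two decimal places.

M_n = M_u/φ = 8090/0.90 = 8988.89 kip·in.
From M_n = 0.85 f'_c a b (d − a/2):
a = d − √(d² − 2M_n/(0.85 f'_c b)) = 34 − √(34² − 2 × 8988.89/(0.85 × 6 × 10.9)) = 5.145 in.
A_s = 0.85 f'_c a b / f_y = 0.85 × 6 × 5.145 × 10.9 / 60 = 4.767 in².

A_s ≈ 4.77 in²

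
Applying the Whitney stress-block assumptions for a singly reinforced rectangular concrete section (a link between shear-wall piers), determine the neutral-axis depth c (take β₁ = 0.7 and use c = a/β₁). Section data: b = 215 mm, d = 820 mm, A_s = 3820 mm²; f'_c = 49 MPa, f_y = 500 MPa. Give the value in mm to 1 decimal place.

c ≈ 304.7 mm

T = A_s f_y = 3820 × 500 = 1910000 N = 1910 kN.
Setting C = 0.85 f'_c a b equal to T: a = 1910000/(0.85 × 49 × 215) = 213.295 mm.
With β₁ = 0.7, c = a/β₁ = 213.295/0.7 = 304.7 mm.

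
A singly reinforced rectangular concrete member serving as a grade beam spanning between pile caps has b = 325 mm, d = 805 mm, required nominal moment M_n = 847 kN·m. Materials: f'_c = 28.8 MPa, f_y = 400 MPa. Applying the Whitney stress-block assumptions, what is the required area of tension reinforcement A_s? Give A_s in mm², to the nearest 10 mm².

A_s ≈ 2890 mm²

With M_n = 0.85 f'_c a b (d − a/2), solve the quadratic for a:
a = d − √(d² − 2M_n/(0.85 f'_c b)) = 805 − √(805² − 2 × 847×10⁶/(0.85 × 28.8 × 325)) = 145.38 mm.
A_s = 0.85 f'_c a b / f_y = 0.85 × 28.8 × 145.38 × 325 / 400 = 2891.6 mm².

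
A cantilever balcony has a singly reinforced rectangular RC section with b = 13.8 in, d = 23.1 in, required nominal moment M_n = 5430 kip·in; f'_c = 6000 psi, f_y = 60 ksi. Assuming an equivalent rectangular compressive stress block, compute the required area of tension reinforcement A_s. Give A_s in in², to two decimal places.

From M_n = 0.85 f'_c a b (d − a/2):
a = d − √(d² − 2M_n/(0.85 f'_c b)) = 23.1 − √(23.1² − 2 × 5430/(0.85 × 6 × 13.8)) = 3.624 in.
A_s = 0.85 f'_c a b / f_y = 0.85 × 6 × 3.624 × 13.8 / 60 = 4.251 in².

A_s ≈ 4.25 in²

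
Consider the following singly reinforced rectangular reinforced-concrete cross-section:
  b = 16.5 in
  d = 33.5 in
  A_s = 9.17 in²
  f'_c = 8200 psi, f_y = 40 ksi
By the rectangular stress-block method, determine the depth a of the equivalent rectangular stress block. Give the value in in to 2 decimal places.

a ≈ 3.19 in

T = A_s f_y = 9.17 × 40 = 366.8 kips.
a = T/(0.85 f'_c b) = 366.8/(0.85 × 8.2 × 16.5) = 3.19 in.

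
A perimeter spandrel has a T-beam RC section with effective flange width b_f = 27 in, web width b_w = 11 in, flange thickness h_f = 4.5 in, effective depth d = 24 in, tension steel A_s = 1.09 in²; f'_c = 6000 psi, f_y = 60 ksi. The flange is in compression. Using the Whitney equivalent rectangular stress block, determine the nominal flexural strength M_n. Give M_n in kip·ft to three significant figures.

Tension: T = A_s f_y = 1.09 × 60 = 65.4 kips.
Try a within the flange: a = T/(0.85 f'_c b_f) = 65.4/(0.85 × 6 × 27) = 0.475 in.
Since a = 0.475 ≤ h_f = 4.5 in, the stress block lies entirely in the flange; analyse as a rectangular beam of width b_f.
M_n = T(d − a/2) = 65.4 × (24 − 0.2375) = 1554.1 kip·in.
M_n = 1554.1/12 = 129.51 kip·ft.

M_n ≈ 130 kip·ft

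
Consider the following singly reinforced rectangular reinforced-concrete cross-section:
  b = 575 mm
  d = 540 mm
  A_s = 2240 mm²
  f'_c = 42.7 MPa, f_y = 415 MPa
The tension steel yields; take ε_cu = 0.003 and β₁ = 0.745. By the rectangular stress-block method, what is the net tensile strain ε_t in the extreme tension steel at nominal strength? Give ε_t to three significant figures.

a = A_s f_y/(0.85 f'_c b) = 44.54 mm.
β₁ = 0.745, so c = a/β₁ = 44.54/0.745 = 59.79 mm.
From the linear strain diagram with ε_cu = 0.003: ε_t = 0.003 (d − c)/c = 0.003 × (540 − 59.79)/59.79 = 0.0241.
Since ε_t ≥ 0.005, the section is tension-controlled.

ε_t ≈ 0.0241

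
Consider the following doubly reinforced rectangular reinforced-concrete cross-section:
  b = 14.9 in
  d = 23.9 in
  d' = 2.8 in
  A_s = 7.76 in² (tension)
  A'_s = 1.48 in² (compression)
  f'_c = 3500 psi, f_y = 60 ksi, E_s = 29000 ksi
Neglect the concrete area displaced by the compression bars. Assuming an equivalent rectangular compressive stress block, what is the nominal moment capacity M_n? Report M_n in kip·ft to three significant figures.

Assume both steels yield.
a = (A_s − A'_s) f_y/(0.85 f'_c b) = (7.76 − 1.48) × 60/(0.85 × 3.5 × 14.9) = 8.500 in.
c = a/β₁ = 8.500/0.85 = 10.000 in; ε'_s = 0.003(c − d')/c = 0.0022 ≥ ε_y = 0.0021, so the compression steel yields.
M_n = (A_s − A'_s) f_y (d − a/2) + A'_s f_y (d − d') = 376.8 × (23.9 − 4.25) + 88.8 × (23.9 − 2.8) = 7404.1 + 1873.7 = 9277.8 kip·in = 9277.8/12 = 773.15 kip·ft.

M_n ≈ 773 kip·ft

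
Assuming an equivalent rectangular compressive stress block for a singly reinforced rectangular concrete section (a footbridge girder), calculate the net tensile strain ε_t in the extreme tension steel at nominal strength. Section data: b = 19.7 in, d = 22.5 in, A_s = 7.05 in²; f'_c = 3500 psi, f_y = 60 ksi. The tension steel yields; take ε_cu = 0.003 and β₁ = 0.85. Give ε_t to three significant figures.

ε_t ≈ 0.00495

a = A_s f_y/(0.85 f'_c b) = 7.218 in.
β₁ = 0.85, so c = a/β₁ = 7.218/0.85 = 8.492 in.
From the linear strain diagram with ε_cu = 0.003: ε_t = 0.003 (d − c)/c = 0.003 × (22.5 − 8.492)/8.492 = 0.00495.
ε_t is between 0.004 and 0.005 — transition zone.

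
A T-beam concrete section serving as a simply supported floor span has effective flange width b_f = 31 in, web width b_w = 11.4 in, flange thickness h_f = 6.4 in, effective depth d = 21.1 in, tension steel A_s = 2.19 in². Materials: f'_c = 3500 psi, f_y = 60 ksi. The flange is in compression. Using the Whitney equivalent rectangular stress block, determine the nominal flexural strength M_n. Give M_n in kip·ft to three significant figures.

Tension: T = A_s f_y = 2.19 × 60 = 131.4 kips.
Try a within the flange: a = T/(0.85 f'_c b_f) = 131.4/(0.85 × 3.5 × 31) = 1.425 in.
Since a = 1.425 ≤ h_f = 6.4 in, the stress block lies entirely in the flange; analyse as a rectangular beam of width b_f.
M_n = T(d − a/2) = 131.4 × (21.1 − 0.7125) = 2678.9 kip·in.
M_n = 2678.9/12 = 223.24 kip·ft.

M_n ≈ 223 kip·ft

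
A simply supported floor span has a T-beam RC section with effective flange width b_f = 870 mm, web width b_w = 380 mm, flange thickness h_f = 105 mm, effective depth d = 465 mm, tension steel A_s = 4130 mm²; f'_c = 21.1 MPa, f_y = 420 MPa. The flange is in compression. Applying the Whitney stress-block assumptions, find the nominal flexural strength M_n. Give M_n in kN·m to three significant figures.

Tension: T = A_s f_y = 4130 × 420 = 1734600 N.
Try a within the flange: a = T/(0.85 f'_c b_f) = 1734600/(0.85 × 21.1 × 870) = 111.17 mm.
a = 111.17 > h_f = 105 mm: the block extends into the web. Split into flange-overhang and web parts.
C_f = 0.85 f'_c (b_f − b_w) h_f = 0.85 × 21.1 × (870 − 380) × 105 = 922756 N.
Remaining web compression depth: a_w = (T − C_f)/(0.85 f'_c b_w) = (1734600 − 922756)/(0.85 × 21.1 × 380) = 119.12 mm.
M_n = C_f(d − h_f/2) + (T − C_f)(d − a_w/2) = 922756 × (465 − 52.5) + 811844 × (465 − 59.56) = 380.64 + 329.15 = 709.79 × 10⁶ N·mm.
M_n = 709.79 kN·m.

M_n ≈ 710 kN·m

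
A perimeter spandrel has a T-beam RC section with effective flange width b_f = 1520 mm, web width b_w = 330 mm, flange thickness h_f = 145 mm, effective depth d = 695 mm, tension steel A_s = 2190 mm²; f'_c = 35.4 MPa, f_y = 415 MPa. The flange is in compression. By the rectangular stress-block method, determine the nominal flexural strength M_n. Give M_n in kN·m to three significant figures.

M_n ≈ 623 kN·m

Tension: T = A_s f_y = 2190 × 415 = 908850 N.
Try a within the flange: a = T/(0.85 f'_c b_f) = 908850/(0.85 × 35.4 × 1520) = 19.87 mm.
Since a = 19.87 ≤ h_f = 145 mm, the stress block lies entirely in the flange; analyse as a rectangular beam of width b_f.
M_n = T(d − a/2) = 908850 × (695 − 9.935) = 622.62 × 10⁶ N·mm.
M_n = 622.62 kN·m.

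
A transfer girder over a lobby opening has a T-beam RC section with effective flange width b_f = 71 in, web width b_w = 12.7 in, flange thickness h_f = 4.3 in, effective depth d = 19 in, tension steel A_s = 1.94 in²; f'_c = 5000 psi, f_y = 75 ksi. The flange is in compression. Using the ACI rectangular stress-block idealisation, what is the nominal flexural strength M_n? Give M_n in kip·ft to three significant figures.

Tension: T = A_s f_y = 1.94 × 75 = 145.5 kips.
Try a within the flange: a = T/(0.85 f'_c b_f) = 145.5/(0.85 × 5 × 71) = 0.482 in.
Since a = 0.482 ≤ h_f = 4.3 in, the stress block lies entirely in the flange; analyse as a rectangular beam of width b_f.
M_n = T(d − a/2) = 145.5 × (19 − 0.241) = 2729.4 kip·in.
M_n = 2729.4/12 = 227.45 kip·ft.

M_n ≈ 227 kip·ft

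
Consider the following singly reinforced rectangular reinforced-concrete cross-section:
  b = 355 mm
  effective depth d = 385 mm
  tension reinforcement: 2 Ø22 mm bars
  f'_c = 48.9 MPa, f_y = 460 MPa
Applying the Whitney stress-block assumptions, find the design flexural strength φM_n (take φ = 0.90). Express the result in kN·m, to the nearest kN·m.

A_s = 2 × 380 = 760 mm².
T = A_s f_y = 760 × 460 = 349600 N = 349.6 kN.
From C = T: a = T/(0.85 f'_c b) = 349600/(0.85 × 48.9 × 355) = 23.69 mm.
M_n = T(d − a/2) = 349.6 kN × (385 − 11.845) mm = 130.45 kN·m.
φM_n = 0.90 × 130.45 = 117.41 kN·m.

φM_n ≈ 117 kN·m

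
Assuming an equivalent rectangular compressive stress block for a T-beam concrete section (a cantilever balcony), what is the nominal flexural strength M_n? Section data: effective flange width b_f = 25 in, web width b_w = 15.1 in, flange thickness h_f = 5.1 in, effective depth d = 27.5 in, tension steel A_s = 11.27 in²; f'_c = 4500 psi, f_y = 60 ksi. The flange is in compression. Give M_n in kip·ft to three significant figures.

M_n ≈ 1340 kip·ft

Tension: T = A_s f_y = 11.27 × 60 = 676.2 kips.
Try a within the flange: a = T/(0.85 f'_c b_f) = 676.2/(0.85 × 4.5 × 25) = 7.071 in.
a = 7.071 > h_f = 5.1 in: the block extends into the web. Split into flange-overhang and web parts.
C_f = 0.85 f'_c (b_f − b_w) h_f = 0.85 × 4.5 × (25 − 15.1) × 5.1 = 193.1 kips.
Remaining web compression depth: a_w = (T − C_f)/(0.85 f'_c b_w) = (676.2 − 193.1)/(0.85 × 4.5 × 15.1) = 8.364 in.
M_n = C_f(d − h_f/2) + (T − C_f)(d − a_w/2) = 193.1 × (27.5 − 2.55) + 483.1 × (27.5 − 4.182) = 4817.8 + 11264.9 = 16082.7 kip·in.
M_n = 16082.7/12 = 1340.23 kip·ft.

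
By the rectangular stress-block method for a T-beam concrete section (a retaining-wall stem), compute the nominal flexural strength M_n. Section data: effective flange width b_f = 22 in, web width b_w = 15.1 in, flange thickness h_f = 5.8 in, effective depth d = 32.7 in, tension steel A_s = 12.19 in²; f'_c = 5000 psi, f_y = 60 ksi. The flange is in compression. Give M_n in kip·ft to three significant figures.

Tension: T = A_s f_y = 12.19 × 60 = 731.4 kips.
Try a within the flange: a = T/(0.85 f'_c b_f) = 731.4/(0.85 × 5 × 22) = 7.822 in.
a = 7.822 > h_f = 5.8 in: the block extends into the web. Split into flange-overhang and web parts.
C_f = 0.85 f'_c (b_f − b_w) h_f = 0.85 × 5 × (22 − 15.1) × 5.8 = 170.1 kips.
Remaining web compression depth: a_w = (T − C_f)/(0.85 f'_c b_w) = (731.4 − 170.1)/(0.85 × 5 × 15.1) = 8.746 in.
M_n = C_f(d − h_f/2) + (T − C_f)(d − a_w/2) = 170.1 × (32.7 − 2.9) + 561.3 × (32.7 − 4.373) = 5069.0 + 15899.9 = 20968.9 kip·in.
M_n = 20968.9/12 = 1747.41 kip·ft.

M_n ≈ 1750 kip·ft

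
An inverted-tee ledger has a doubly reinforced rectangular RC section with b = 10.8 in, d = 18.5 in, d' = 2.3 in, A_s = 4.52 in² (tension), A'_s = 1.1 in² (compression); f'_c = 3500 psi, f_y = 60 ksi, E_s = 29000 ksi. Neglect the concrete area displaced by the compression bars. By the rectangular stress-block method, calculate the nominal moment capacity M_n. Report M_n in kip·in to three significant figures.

M_n ≈ 4210 kip·in

Assume both steels yield.
a = (A_s − A'_s) f_y/(0.85 f'_c b) = (4.52 − 1.1) × 60/(0.85 × 3.5 × 10.8) = 6.387 in.
c = a/β₁ = 6.387/0.85 = 7.514 in; ε'_s = 0.003(c − d')/c = 0.0021 ≥ ε_y = 0.0021, so the compression steel yields.
M_n = (A_s − A'_s) f_y (d − a/2) + A'_s f_y (d − d') = 205.2 × (18.5 − 3.1935) + 66 × (18.5 − 2.3) = 3140.9 + 1069.2 = 4210.1 kip·in.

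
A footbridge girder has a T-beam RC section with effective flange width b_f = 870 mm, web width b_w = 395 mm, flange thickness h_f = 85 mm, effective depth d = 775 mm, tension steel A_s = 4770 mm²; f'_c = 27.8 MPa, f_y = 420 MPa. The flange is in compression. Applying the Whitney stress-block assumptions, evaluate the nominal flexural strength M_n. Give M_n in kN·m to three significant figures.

Tension: T = A_s f_y = 4770 × 420 = 2003400 N.
Try a within the flange: a = T/(0.85 f'_c b_f) = 2003400/(0.85 × 27.8 × 870) = 97.45 mm.
a = 97.45 > h_f = 85 mm: the block extends into the web. Split into flange-overhang and web parts.
C_f = 0.85 f'_c (b_f − b_w) h_f = 0.85 × 27.8 × (870 − 395) × 85 = 954061 N.
Remaining web compression depth: a_w = (T − C_f)/(0.85 f'_c b_w) = (2003400 − 954061)/(0.85 × 27.8 × 395) = 112.42 mm.
M_n = C_f(d − h_f/2) + (T − C_f)(d − a_w/2) = 954061 × (775 − 42.5) + 1049339 × (775 − 56.21) = 698.85 + 754.25 = 1453.10 × 10⁶ N·mm.
M_n = 1453.10 kN·m.

M_n ≈ 1450 kN·m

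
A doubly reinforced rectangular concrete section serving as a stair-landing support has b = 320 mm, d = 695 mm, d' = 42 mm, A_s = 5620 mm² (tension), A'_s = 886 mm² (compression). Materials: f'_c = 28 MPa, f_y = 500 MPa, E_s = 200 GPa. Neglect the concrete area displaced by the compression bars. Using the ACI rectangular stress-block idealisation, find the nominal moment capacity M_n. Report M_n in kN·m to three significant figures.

M_n ≈ 1570 kN·m

Assume both tension and compression steel yield.
Net tension couple steel: A_s − A'_s = 4734 mm².
a = (A_s − A'_s) f_y / (0.85 f'_c b) = 2367000/(0.85 × 28 × 320) = 310.79 mm.
c = a/β₁ = 310.79/0.85 = 365.64 mm; ε'_s = 0.003(c − d')/c = 0.0027 ≥ f_y/E_s = 0.0025, so compression steel does yield.
M_n = (A_s − A'_s) f_y (d − a/2) + A'_s f_y (d − d') = [2367000 × (695 − 155.395) + 443000 × (695 − 42)] × 10⁻⁶ = 1277.25 + 289.28 = 1566.53 kN·m.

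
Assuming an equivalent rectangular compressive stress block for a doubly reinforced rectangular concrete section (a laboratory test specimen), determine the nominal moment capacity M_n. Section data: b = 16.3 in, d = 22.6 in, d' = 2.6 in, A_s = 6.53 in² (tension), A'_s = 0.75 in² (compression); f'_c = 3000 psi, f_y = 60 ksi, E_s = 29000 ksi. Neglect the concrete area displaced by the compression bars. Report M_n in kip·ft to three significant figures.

M_n ≈ 608 kip·ft

Assume both steels yield.
a = (A_s − A'_s) f_y/(0.85 f'_c b) = (6.53 − 0.75) × 60/(0.85 × 3 × 16.3) = 8.344 in.
c = a/β₁ = 8.344/0.85 = 9.816 in; ε'_s = 0.003(c − d')/c = 0.0022 ≥ ε_y = 0.0021, so the compression steel yields.
M_n = (A_s − A'_s) f_y (d − a/2) + A'_s f_y (d − d') = 346.8 × (22.6 − 4.172) + 45 × (22.6 − 2.6) = 6390.8 + 900.0 = 7290.8 kip·in = 7290.8/12 = 607.57 kip·ft.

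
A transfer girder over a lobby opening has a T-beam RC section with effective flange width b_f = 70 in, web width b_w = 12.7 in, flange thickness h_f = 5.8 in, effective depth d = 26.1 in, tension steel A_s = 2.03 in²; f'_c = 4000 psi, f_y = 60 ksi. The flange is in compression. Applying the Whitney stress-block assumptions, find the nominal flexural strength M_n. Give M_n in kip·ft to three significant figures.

Tension: T = A_s f_y = 2.03 × 60 = 121.8 kips.
Try a within the flange: a = T/(0.85 f'_c b_f) = 121.8/(0.85 × 4 × 70) = 0.512 in.
Since a = 0.512 ≤ h_f = 5.8 in, the stress block lies entirely in the flange; analyse as a rectangular beam of width b_f.
M_n = T(d − a/2) = 121.8 × (26.1 − 0.256) = 3147.8 kip·in.
M_n = 3147.8/12 = 262.32 kip·ft.

M_n ≈ 262 kip·ft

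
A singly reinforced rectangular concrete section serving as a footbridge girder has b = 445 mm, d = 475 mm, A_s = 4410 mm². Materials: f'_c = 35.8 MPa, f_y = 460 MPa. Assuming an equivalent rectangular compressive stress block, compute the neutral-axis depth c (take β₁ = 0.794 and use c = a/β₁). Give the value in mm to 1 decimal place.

T = A_s f_y = 4410 × 460 = 2028600 N = 2028.6 kN.
Setting C = 0.85 f'_c a b equal to T: a = 2028600/(0.85 × 35.8 × 445) = 149.808 mm.
With β₁ = 0.794, c = a/β₁ = 149.808/0.794 = 188.7 mm.

c ≈ 188.7 mm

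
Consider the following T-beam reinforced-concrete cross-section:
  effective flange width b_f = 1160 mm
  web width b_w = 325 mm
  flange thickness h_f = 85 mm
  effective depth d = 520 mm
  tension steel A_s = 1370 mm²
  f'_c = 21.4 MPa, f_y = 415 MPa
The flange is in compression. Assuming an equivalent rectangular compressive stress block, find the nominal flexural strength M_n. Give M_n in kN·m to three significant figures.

Tension: T = A_s f_y = 1370 × 415 = 568550 N.
Try a within the flange: a = T/(0.85 f'_c b_f) = 568550/(0.85 × 21.4 × 1160) = 26.94 mm.
Since a = 26.94 ≤ h_f = 85 mm, the stress block lies entirely in the flange; analyse as a rectangular beam of width b_f.
M_n = T(d − a/2) = 568550 × (520 − 13.47) = 287.99 × 10⁶ N·mm.
M_n = 287.99 kN·m.

M_n ≈ 288 kN·m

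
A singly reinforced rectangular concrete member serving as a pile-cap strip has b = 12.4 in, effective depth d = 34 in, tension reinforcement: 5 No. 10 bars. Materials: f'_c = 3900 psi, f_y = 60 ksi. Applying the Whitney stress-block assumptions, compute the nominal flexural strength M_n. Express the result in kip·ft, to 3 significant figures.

M_n ≈ 932 kip·ft

A_s = 5 × 1.27 = 6.35 in².
T = A_s f_y = 6.35 × 60 = 381 kips.
a = T/(0.85 f'_c b) = 381/(0.85 × 3.9 × 12.4) = 9.269 in.
M_n = T(d − a/2) = 381 × (34 − 4.6345) = 11188.3 kip·in = 11188.3/12 = 932.36 kip·ft.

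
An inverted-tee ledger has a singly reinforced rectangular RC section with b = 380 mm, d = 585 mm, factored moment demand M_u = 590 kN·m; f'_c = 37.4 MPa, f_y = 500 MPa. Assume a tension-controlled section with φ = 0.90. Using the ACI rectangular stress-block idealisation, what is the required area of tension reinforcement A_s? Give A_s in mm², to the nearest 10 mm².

M_n = M_u/φ = 590/0.90 = 655.556 kN·m.
With M_n = 0.85 f'_c a b (d − a/2), solve the quadratic for a:
a = d − √(d² − 2M_n/(0.85 f'_c b)) = 585 − √(585² − 2 × 655.556×10⁶/(0.85 × 37.4 × 380)) = 101.58 mm.
A_s = 0.85 f'_c a b / f_y = 0.85 × 37.4 × 101.58 × 380 / 500 = 2454.2 mm².

A_s ≈ 2450 mm²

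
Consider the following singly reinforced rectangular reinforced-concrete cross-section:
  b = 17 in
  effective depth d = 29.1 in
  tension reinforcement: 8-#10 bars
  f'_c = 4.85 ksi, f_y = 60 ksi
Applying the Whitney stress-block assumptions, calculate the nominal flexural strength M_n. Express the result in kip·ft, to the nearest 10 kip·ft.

M_n ≈ 1260 kip·ft

A_s = 8 × 1.27 = 10.16 in².
T = A_s f_y = 10.16 × 60 = 609.6 kips.
a = T/(0.85 f'_c b) = 609.6/(0.85 × 4.85 × 17) = 8.698 in.
M_n = T(d − a/2) = 609.6 × (29.1 − 4.349) = 15088.2 kip·in = 15088.2/12 = 1257.35 kip·ft.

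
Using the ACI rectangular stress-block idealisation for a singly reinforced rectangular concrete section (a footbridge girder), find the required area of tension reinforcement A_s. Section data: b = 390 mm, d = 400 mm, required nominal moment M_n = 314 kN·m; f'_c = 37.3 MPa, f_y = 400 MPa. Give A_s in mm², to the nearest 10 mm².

A_s ≈ 2150 mm²

With M_n = 0.85 f'_c a b (d − a/2), solve the quadratic for a:
a = d − √(d² − 2M_n/(0.85 f'_c b)) = 400 − √(400² − 2 × 314×10⁶/(0.85 × 37.3 × 390)) = 69.53 mm.
A_s = 0.85 f'_c a b / f_y = 0.85 × 37.3 × 69.53 × 390 / 400 = 2149.3 mm².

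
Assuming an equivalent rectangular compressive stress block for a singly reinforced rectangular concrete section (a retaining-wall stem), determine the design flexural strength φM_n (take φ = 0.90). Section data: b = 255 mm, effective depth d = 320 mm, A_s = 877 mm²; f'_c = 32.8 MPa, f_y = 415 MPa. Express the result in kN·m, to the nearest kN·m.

T = A_s f_y = 877 × 415 = 363955 N = 363.955 kN.
From C = T: a = T/(0.85 f'_c b) = 363955/(0.85 × 32.8 × 255) = 51.19 mm.
M_n = T(d − a/2) = 363.955 kN × (320 − 25.595) mm = 107.15 kN·m.
φM_n = 0.90 × 107.15 = 96.44 kN·m.

φM_n ≈ 96 kN·m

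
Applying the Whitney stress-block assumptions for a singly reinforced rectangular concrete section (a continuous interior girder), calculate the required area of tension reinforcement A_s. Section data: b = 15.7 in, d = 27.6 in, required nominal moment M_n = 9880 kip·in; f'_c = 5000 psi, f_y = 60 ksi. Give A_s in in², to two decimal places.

A_s ≈ 6.70 in²

From M_n = 0.85 f'_c a b (d − a/2):
a = d − √(d² − 2M_n/(0.85 f'_c b)) = 27.6 − √(27.6² − 2 × 9880/(0.85 × 5 × 15.7)) = 6.022 in.
A_s = 0.85 f'_c a b / f_y = 0.85 × 5 × 6.022 × 15.7 / 60 = 6.697 in².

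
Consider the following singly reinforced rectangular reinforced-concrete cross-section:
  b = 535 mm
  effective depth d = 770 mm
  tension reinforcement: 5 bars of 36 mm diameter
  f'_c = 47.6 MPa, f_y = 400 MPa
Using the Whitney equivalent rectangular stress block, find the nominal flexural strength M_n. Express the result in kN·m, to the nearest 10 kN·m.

A_s = 5 × 1018 = 5090 mm².
T = A_s f_y = 5090 × 400 = 2036000 N = 2036 kN.
From C = T: a = T/(0.85 f'_c b) = 2036000/(0.85 × 47.6 × 535) = 94.06 mm.
M_n = T(d − a/2) = 2036 kN × (770 − 47.03) mm = 1471.97 kN·m.

M_n ≈ 1470 kN·m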